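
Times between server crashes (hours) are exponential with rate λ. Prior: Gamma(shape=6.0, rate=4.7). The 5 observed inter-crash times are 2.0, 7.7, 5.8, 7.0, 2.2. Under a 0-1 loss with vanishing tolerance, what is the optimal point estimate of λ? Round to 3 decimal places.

Σ times = 24.7. Posterior: Gamma(shape = 6.0+5 = 11.0, rate = 4.7+24.7 = 29.4).
Mode = (α−1)/β = 10.0/29.4 = 0.340.
Mean = α/β = 11.0/29.4 = 0.374.
This is the posterior mode — the MAP estimate.

0.340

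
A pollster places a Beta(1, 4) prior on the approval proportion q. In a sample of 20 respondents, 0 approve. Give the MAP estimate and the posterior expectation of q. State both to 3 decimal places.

MAP = 0.000; posterior mean = 0.040

Posterior: Beta(1+0, 4+20) = Beta(1, 24).
Since α = 1 ≤ 1 and β > 1, the Beta density is monotone decreasing on [0,1]; the mode is at 0.
Mean = 1/(1+24) = 0.040.
Mean > mode: the posterior has a right tail.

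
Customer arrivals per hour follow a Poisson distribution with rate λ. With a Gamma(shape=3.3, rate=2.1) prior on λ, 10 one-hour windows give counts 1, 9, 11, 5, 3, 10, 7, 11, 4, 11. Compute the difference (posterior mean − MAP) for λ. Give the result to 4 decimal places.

Σ counts = 72. Posterior: Gamma(shape = 3.3+72 = 75.3, rate = 2.1+10 = 12.1).
Mode = (α−1)/β = 74.3/12.1 = 6.1405.
Mean = α/β = 75.3/12.1 = 6.2231.
Difference = 6.2231 − 6.1405 = 0.0826.

0.0826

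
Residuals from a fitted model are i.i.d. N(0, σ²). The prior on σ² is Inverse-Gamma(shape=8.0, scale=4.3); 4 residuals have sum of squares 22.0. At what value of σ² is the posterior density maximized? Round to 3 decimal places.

1.391

Posterior: Inverse-Gamma(shape = 8.0+4/2 = 10.0, scale = 4.3+22.0/2 = 15.3).
Mode = β/(α+1) = 15.3/11.0 = 1.391.
Mean = β/(α−1) = 15.3/9.0 = 1.700.
This is the posterior mode — the MAP estimate.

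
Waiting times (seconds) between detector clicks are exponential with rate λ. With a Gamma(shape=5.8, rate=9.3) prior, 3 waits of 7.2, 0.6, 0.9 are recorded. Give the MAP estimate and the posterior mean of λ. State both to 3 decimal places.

Σ times = 8.7. Posterior: Gamma(shape = 5.8+3 = 8.8, rate = 9.3+8.7 = 18.0).
Mode = (α−1)/β = 7.8/18.0 = 0.433.
Mean = α/β = 8.8/18.0 = 0.489.

λ_MAP = 0.433, E[λ|data] = 0.489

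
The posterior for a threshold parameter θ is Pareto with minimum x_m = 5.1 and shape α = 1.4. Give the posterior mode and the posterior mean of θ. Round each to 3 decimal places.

The Pareto density is strictly decreasing on [x_m, ∞), so the mode is x_m = 5.100.
Mean = α·x_m/(α−1) = 1.4·5.1/0.4 = 17.850.
The posterior is right-skewed, so the mean exceeds the mode.

posterior mode = 5.100, posterior mean = 17.850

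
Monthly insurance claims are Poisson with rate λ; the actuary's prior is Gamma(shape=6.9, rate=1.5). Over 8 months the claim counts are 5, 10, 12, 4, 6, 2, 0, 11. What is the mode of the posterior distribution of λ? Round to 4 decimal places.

5.8842

Σ counts = 50. Posterior: Gamma(shape = 6.9+50 = 56.9, rate = 1.5+8 = 9.5).
Mode = (α−1)/β = 55.9/9.5 = 5.8842.
Mean = α/β = 56.9/9.5 = 5.9895.
This is the posterior mode — the MAP estimate.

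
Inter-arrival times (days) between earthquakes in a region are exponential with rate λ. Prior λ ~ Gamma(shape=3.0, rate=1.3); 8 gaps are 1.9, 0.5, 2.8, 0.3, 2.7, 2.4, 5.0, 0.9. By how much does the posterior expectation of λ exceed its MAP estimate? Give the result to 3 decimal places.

0.056

Σ times = 16.5. Posterior: Gamma(shape = 3.0+8 = 11.0, rate = 1.3+16.5 = 17.8).
Mode = (α−1)/β = 10.0/17.8 = 0.562.
Mean = α/β = 11.0/17.8 = 0.618.
Difference = 0.618 − 0.562 = 0.056.
The mean is pulled above the mode by the posterior's right skew.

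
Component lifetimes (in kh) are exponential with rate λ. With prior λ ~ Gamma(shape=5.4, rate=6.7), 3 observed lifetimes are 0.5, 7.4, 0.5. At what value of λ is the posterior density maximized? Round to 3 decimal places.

Σ times = 8.4. Posterior: Gamma(shape = 5.4+3 = 8.4, rate = 6.7+8.4 = 15.1).
Mode = (α−1)/β = 7.4/15.1 = 0.490.
Mean = α/β = 8.4/15.1 = 0.556.
This is the posterior mode — the MAP estimate.

0.490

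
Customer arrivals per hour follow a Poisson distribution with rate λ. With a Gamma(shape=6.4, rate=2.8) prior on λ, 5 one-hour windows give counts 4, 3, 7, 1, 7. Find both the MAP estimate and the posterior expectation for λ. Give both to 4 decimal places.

MAP = 3.5128, posterior mean = 3.6410

Σ counts = 22. Posterior: Gamma(shape = 6.4+22 = 28.4, rate = 2.8+5 = 7.8).
Mode = (α−1)/β = 27.4/7.8 = 3.5128.
Mean = α/β = 28.4/7.8 = 3.6410.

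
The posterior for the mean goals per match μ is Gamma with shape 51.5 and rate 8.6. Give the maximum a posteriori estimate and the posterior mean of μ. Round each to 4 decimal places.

Mode = (α−1)/β = 50.5/8.6 = 5.8721.
Mean = α/β = 51.5/8.6 = 5.9884.
The mean is pulled above the mode by the posterior's right skew.

μ_MAP = 5.8721, E[μ|data] = 5.9884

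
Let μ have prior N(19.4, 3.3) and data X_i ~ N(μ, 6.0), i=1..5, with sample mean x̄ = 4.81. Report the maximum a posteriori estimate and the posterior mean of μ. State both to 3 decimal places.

MAP = 8.701; posterior mean = 8.701

Posterior for μ is Normal. Precision-weighted mean: (1/3.3·19.4 + 5/6.0·4.81) / (1/3.3 + 5/6.0) = 8.701.
A Normal posterior is symmetric, so mode = mean.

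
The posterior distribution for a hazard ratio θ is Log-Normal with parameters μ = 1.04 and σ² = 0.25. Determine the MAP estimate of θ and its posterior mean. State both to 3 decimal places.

θ_MAP = 2.203, E[θ|data] = 3.206

Mode = exp(μ − σ²) = exp(0.79) = 2.203.
Mean = exp(μ + σ²/2) = exp(1.165) = 3.206.
The posterior is right-skewed, so the mean exceeds the mode.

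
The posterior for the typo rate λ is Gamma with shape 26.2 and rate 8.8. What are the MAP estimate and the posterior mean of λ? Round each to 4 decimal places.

Mode = (α−1)/β = 25.2/8.8 = 2.8636.
Mean = α/β = 26.2/8.8 = 2.9773.

MAP = 2.8636, posterior mean = 2.9773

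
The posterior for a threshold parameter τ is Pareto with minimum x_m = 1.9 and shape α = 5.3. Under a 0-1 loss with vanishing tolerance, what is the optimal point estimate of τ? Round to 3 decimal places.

The Pareto density is strictly decreasing on [x_m, ∞), so the mode is x_m = 1.900.
Mean = α·x_m/(α−1) = 5.3·1.9/4.3 = 2.342.
This is the posterior mode — the MAP estimate.

1.900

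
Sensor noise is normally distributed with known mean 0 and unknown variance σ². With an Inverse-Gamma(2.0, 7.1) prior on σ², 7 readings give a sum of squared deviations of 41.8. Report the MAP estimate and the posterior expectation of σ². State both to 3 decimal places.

Posterior: Inverse-Gamma(shape = 2.0+7/2 = 5.5, scale = 7.1+41.8/2 = 28.0).
Mode = β/(α+1) = 28.0/6.5 = 4.308.
Mean = β/(α−1) = 28.0/4.5 = 6.222.
Right-skewed posterior ⇒ mode < mean.

MAP = 4.308, posterior mean = 6.222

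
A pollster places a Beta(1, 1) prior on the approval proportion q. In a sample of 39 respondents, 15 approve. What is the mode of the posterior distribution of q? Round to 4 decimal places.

Posterior: Beta(1+15, 1+24) = Beta(16, 25).
Mode = (16−1)/(16+25−2) = 15/39 = 0.3846.
Mean = 16/(16+25) = 16/41 = 0.3902.
This is the posterior mode — the MAP estimate.

0.3846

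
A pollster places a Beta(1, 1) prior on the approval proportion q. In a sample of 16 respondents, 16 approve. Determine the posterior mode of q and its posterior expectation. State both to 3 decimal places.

Posterior: Beta(1+16, 1+0) = Beta(17, 1).
Since β = 1 ≤ 1 and α > 1, the Beta density is monotone increasing on [0,1]; the mode is at 1.
Mean = 17/(17+1) = 0.944.

MAP = 1.000, posterior mean = 0.944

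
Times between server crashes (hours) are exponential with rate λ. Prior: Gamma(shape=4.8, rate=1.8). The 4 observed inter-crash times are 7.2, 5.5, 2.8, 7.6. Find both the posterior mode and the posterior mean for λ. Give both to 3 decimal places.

Σ times = 23.1. Posterior: Gamma(shape = 4.8+4 = 8.8, rate = 1.8+23.1 = 24.9).
Mode = (α−1)/β = 7.8/24.9 = 0.313.
Mean = α/β = 8.8/24.9 = 0.353.

posterior mode = 0.313, posterior mean = 0.353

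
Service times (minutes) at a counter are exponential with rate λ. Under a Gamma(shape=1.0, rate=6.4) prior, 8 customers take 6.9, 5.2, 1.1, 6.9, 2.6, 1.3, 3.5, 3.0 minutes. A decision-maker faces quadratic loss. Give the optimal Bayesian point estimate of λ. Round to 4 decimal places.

Σ times = 30.5. Posterior: Gamma(shape = 1.0+8 = 9.0, rate = 6.4+30.5 = 36.9).
Mode = (α−1)/β = 8.0/36.9 = 0.2168.
Mean = α/β = 9.0/36.9 = 0.2439.
Quadratic loss ⇒ the optimal estimator is the posterior mean.

0.2439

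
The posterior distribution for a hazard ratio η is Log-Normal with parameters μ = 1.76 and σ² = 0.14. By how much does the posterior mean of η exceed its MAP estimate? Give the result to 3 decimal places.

1.181

Mode = exp(μ − σ²) = exp(1.62) = 5.053.
Mean = exp(μ + σ²/2) = exp(1.830) = 6.234.
Difference = 6.234 − 5.053 = 1.181.
Right-skewed posterior ⇒ mode < mean.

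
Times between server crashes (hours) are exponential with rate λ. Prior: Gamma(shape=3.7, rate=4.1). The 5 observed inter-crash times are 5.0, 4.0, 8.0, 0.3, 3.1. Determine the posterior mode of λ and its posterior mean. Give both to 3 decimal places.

posterior mode = 0.314, posterior mean = 0.355

Σ times = 20.4. Posterior: Gamma(shape = 3.7+5 = 8.7, rate = 4.1+20.4 = 24.5).
Mode = (α−1)/β = 7.7/24.5 = 0.314.
Mean = α/β = 8.7/24.5 = 0.355.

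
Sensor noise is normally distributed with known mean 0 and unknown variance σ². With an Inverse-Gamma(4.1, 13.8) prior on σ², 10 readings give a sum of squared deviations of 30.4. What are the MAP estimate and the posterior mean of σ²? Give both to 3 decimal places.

Posterior: Inverse-Gamma(shape = 4.1+10/2 = 9.1, scale = 13.8+30.4/2 = 29.0).
Mode = β/(α+1) = 29.0/10.1 = 2.871.
Mean = β/(α−1) = 29.0/8.1 = 3.580.

MAP = 2.871, posterior mean = 3.580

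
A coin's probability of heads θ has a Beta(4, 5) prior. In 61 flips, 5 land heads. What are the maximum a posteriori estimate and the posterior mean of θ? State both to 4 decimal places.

Posterior: Beta(4+5, 5+56) = Beta(9, 61).
Mode = (9−1)/(9+61−2) = 8/68 = 0.1176.
Mean = 9/(9+61) = 9/70 = 0.1286.
Mean > mode: the posterior has a right tail.

θ_MAP = 0.1176, E[θ|data] = 0.1286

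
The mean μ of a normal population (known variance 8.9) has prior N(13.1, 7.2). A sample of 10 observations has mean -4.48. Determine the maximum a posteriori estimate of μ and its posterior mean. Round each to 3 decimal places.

MAP = -2.546; posterior mean = -2.546

Posterior for μ is Normal. Precision-weighted mean: (1/7.2·13.1 + 10/8.9·-4.48) / (1/7.2 + 10/8.9) = -2.546.
A Normal posterior is symmetric, so mode = mean.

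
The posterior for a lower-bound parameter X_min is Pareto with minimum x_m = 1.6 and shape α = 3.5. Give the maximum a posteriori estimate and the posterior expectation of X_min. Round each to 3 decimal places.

The Pareto density is strictly decreasing on [x_m, ∞), so the mode is x_m = 1.600.
Mean = α·x_m/(α−1) = 3.5·1.6/2.5 = 2.240.

MAP = 1.600, posterior mean = 2.240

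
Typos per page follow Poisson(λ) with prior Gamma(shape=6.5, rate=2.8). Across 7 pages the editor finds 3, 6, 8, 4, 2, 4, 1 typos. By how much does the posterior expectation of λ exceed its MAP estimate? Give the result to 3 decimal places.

Σ counts = 28. Posterior: Gamma(shape = 6.5+28 = 34.5, rate = 2.8+7 = 9.8).
Mode = (α−1)/β = 33.5/9.8 = 3.418.
Mean = α/β = 34.5/9.8 = 3.520.
Difference = 3.520 − 3.418 = 0.102.
The mean is pulled above the mode by the posterior's right skew.

0.102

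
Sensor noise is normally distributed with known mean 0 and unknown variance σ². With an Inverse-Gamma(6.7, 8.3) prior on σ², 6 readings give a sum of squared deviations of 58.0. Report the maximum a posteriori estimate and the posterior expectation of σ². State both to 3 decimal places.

σ²_MAP = 3.486, E[σ²|data] = 4.287

Posterior: Inverse-Gamma(shape = 6.7+6/2 = 9.7, scale = 8.3+58.0/2 = 37.3).
Mode = β/(α+1) = 37.3/10.7 = 3.486.
Mean = β/(α−1) = 37.3/8.7 = 4.287.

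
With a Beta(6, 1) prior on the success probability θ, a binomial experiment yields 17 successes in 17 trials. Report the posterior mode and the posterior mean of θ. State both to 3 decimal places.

Posterior: Beta(6+17, 1+0) = Beta(23, 1).
Since β = 1 ≤ 1 and α > 1, the Beta density is monotone increasing on [0,1]; the mode is at 1.
Mean = 23/(23+1) = 0.958.

MAP = 1.000; posterior mean = 0.958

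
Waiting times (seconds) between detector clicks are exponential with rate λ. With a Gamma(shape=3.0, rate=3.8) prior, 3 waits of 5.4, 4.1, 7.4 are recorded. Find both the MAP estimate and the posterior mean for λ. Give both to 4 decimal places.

Σ times = 16.9. Posterior: Gamma(shape = 3.0+3 = 6.0, rate = 3.8+16.9 = 20.7).
Mode = (α−1)/β = 5.0/20.7 = 0.2415.
Mean = α/β = 6.0/20.7 = 0.2899.

MAP = 0.2415; posterior mean = 0.2899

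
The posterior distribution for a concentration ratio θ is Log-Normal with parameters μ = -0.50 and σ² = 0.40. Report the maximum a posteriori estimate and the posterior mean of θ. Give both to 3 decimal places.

maximum a posteriori estimate = 0.407, posterior mean = 0.741

Mode = exp(μ − σ²) = exp(-0.90) = 0.407.
Mean = exp(μ + σ²/2) = exp(-0.300) = 0.741.
The mean is pulled above the mode by the posterior's right skew.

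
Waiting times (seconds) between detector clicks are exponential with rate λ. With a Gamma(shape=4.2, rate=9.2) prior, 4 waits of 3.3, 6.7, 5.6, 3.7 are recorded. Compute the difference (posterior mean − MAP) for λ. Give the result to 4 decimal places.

0.0351

Σ times = 19.3. Posterior: Gamma(shape = 4.2+4 = 8.2, rate = 9.2+19.3 = 28.5).
Mode = (α−1)/β = 7.2/28.5 = 0.2526.
Mean = α/β = 8.2/28.5 = 0.2877.
Difference = 0.2877 − 0.2526 = 0.0351.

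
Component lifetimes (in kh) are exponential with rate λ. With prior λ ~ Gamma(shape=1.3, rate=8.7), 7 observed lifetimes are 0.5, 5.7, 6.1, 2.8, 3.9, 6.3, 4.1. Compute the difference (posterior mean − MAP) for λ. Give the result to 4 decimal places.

Σ times = 29.4. Posterior: Gamma(shape = 1.3+7 = 8.3, rate = 8.7+29.4 = 38.1).
Mode = (α−1)/β = 7.3/38.1 = 0.1916.
Mean = α/β = 8.3/38.1 = 0.2178.
Difference = 0.2178 − 0.1916 = 0.0262.
Right-skewed posterior ⇒ mode < mean.

0.0262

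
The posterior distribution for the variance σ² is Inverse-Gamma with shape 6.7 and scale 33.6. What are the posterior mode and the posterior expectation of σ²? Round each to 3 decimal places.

posterior mode = 4.364, posterior expectation = 5.895

Mode = β/(α+1) = 33.6/7.7 = 4.364.
Mean = β/(α−1) = 33.6/5.7 = 5.895.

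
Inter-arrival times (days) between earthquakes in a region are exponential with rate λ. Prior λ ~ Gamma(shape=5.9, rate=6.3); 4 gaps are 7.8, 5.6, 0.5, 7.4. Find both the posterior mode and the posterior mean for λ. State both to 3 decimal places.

MAP = 0.322; posterior mean = 0.359

Σ times = 21.3. Posterior: Gamma(shape = 5.9+4 = 9.9, rate = 6.3+21.3 = 27.6).
Mode = (α−1)/β = 8.9/27.6 = 0.322.
Mean = α/β = 9.9/27.6 = 0.359.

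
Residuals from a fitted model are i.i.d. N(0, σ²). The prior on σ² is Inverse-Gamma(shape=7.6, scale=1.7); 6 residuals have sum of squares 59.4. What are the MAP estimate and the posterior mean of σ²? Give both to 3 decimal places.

Posterior: Inverse-Gamma(shape = 7.6+6/2 = 10.6, scale = 1.7+59.4/2 = 31.4).
Mode = β/(α+1) = 31.4/11.6 = 2.707.
Mean = β/(α−1) = 31.4/9.6 = 3.271.

MAP estimate = 2.707, posterior mean = 3.271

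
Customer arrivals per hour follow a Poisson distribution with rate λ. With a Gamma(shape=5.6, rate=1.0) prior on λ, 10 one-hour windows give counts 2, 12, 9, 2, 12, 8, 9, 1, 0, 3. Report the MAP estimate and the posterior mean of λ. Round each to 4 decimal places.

Σ counts = 58. Posterior: Gamma(shape = 5.6+58 = 63.6, rate = 1.0+10 = 11.0).
Mode = (α−1)/β = 62.6/11.0 = 5.6909.
Mean = α/β = 63.6/11.0 = 5.7818.

MAP: 5.6909. Posterior mean: 5.7818.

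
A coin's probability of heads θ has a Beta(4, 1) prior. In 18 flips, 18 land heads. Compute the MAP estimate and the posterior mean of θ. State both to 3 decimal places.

θ_MAP = 1.000, E[θ|data] = 0.957

Posterior: Beta(4+18, 1+0) = Beta(22, 1).
Since β = 1 ≤ 1 and α > 1, the Beta density is monotone increasing on [0,1]; the mode is at 1.
Mean = 22/(22+1) = 0.957.
The posterior is left-skewed, so the mode exceeds the mean.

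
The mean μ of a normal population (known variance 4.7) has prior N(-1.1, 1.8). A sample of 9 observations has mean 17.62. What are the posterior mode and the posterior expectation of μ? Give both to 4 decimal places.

Posterior for μ is Normal. Precision-weighted mean: (1/1.8·-1.1 + 9/4.7·17.62) / (1/1.8 + 9/4.7) = 13.4102.
A Normal posterior is symmetric, so mode = mean.

MAP: 13.4102. Posterior mean: 13.4102.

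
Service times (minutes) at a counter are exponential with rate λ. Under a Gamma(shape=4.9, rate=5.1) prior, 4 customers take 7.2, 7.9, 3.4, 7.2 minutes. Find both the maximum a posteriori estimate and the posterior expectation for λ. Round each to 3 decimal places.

maximum a posteriori estimate = 0.256, posterior expectation = 0.289

Σ times = 25.7. Posterior: Gamma(shape = 4.9+4 = 8.9, rate = 5.1+25.7 = 30.8).
Mode = (α−1)/β = 7.9/30.8 = 0.256.
Mean = α/β = 8.9/30.8 = 0.289.
The mean is pulled above the mode by the posterior's right skew.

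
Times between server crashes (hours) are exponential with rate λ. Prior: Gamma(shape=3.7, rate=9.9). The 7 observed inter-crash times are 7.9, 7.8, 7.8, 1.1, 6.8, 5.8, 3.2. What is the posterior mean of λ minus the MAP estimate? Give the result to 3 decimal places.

Σ times = 40.4. Posterior: Gamma(shape = 3.7+7 = 10.7, rate = 9.9+40.4 = 50.3).
Mode = (α−1)/β = 9.7/50.3 = 0.193.
Mean = α/β = 10.7/50.3 = 0.213.
Difference = 0.213 − 0.193 = 0.020.
Right-skewed posterior ⇒ mode < mean.

0.020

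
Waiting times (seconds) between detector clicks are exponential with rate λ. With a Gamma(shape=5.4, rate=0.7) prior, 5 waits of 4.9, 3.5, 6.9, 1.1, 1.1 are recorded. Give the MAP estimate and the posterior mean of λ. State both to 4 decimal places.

MAP: 0.5165. Posterior mean: 0.5714.

Σ times = 17.5. Posterior: Gamma(shape = 5.4+5 = 10.4, rate = 0.7+17.5 = 18.2).
Mode = (α−1)/β = 9.4/18.2 = 0.5165.
Mean = α/β = 10.4/18.2 = 0.5714.
The posterior is right-skewed, so the mean exceeds the mode.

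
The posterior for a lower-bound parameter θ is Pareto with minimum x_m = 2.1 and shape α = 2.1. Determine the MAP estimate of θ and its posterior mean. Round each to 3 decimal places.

MAP = 2.100; posterior mean = 4.009

The Pareto density is strictly decreasing on [x_m, ∞), so the mode is x_m = 2.100.
Mean = α·x_m/(α−1) = 2.1·2.1/1.1 = 4.009.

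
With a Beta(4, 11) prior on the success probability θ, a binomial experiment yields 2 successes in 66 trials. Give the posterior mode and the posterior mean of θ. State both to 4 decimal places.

θ_MAP = 0.0633, E[θ|data] = 0.0741

Posterior: Beta(4+2, 11+64) = Beta(6, 75).
Mode = (6−1)/(6+75−2) = 5/79 = 0.0633.
Mean = 6/(6+75) = 6/81 = 0.0741.
The mean is pulled above the mode by the posterior's right skew.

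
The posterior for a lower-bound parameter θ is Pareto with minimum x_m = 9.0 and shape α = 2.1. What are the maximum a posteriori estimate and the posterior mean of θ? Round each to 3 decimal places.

The Pareto density is strictly decreasing on [x_m, ∞), so the mode is x_m = 9.000.
Mean = α·x_m/(α−1) = 2.1·9.0/1.1 = 17.182.
The posterior is right-skewed, so the mean exceeds the mode.

θ_MAP = 9.000, E[θ|data] = 17.182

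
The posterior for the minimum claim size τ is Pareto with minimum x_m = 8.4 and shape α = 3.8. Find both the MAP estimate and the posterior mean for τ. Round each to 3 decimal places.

The Pareto density is strictly decreasing on [x_m, ∞), so the mode is x_m = 8.400.
Mean = α·x_m/(α−1) = 3.8·8.4/2.8 = 11.400.

MAP: 8.400. Posterior mean: 11.400.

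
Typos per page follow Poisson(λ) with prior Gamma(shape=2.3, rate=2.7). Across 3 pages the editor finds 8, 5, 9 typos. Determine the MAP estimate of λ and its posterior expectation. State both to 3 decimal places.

Σ counts = 22. Posterior: Gamma(shape = 2.3+22 = 24.3, rate = 2.7+3 = 5.7).
Mode = (α−1)/β = 23.3/5.7 = 4.088.
Mean = α/β = 24.3/5.7 = 4.263.

MAP = 4.088, posterior mean = 4.263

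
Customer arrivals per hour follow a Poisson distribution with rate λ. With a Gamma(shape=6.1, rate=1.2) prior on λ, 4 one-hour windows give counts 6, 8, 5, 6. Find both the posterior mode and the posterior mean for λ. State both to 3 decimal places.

MAP = 5.788, posterior mean = 5.981

Σ counts = 25. Posterior: Gamma(shape = 6.1+25 = 31.1, rate = 1.2+4 = 5.2).
Mode = (α−1)/β = 30.1/5.2 = 5.788.
Mean = α/β = 31.1/5.2 = 5.981.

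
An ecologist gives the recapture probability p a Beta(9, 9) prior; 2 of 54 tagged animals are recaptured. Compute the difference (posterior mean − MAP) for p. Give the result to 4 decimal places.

0.0099

Posterior: Beta(9+2, 9+52) = Beta(11, 61).
Mode = (11−1)/(11+61−2) = 10/70 = 0.1429.
Mean = 11/(11+61) = 11/72 = 0.1528.
Difference = 0.1528 − 0.1429 = 0.0099.
The mean is pulled above the mode by the posterior's right skew.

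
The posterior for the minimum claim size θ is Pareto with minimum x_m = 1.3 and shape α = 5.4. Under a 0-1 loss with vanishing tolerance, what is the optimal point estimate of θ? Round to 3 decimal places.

1.300

The Pareto density is strictly decreasing on [x_m, ∞), so the mode is x_m = 1.300.
Mean = α·x_m/(α−1) = 5.4·1.3/4.4 = 1.595.
This is the posterior mode — the MAP estimate.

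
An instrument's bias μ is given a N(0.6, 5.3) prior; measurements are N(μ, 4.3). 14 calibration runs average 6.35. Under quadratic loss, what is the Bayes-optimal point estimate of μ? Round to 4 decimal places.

6.0350

Posterior for μ is Normal. Precision-weighted mean: (1/5.3·0.6 + 14/4.3·6.35) / (1/5.3 + 14/4.3) = 6.0350.
A Normal posterior is symmetric, so mode = mean.
Quadratic loss ⇒ the optimal estimator is the posterior mean.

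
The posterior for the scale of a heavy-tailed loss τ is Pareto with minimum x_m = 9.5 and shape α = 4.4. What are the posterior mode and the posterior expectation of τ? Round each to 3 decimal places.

The Pareto density is strictly decreasing on [x_m, ∞), so the mode is x_m = 9.500.
Mean = α·x_m/(α−1) = 4.4·9.5/3.4 = 12.294.

MAP: 9.500. Posterior mean: 12.294.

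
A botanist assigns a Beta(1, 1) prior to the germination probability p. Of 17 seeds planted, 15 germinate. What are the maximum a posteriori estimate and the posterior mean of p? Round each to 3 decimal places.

MAP = 0.882, posterior mean = 0.842

Posterior: Beta(1+15, 1+2) = Beta(16, 3).
Mode = (16−1)/(16+3−2) = 15/17 = 0.882.
With a flat prior the MAP equals the MLE, 15/17.
Mean = 16/(16+3) = 16/19 = 0.842.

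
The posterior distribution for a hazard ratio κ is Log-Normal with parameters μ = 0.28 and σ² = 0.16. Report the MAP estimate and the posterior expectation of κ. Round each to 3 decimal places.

Mode = exp(μ − σ²) = exp(0.12) = 1.127.
Mean = exp(μ + σ²/2) = exp(0.360) = 1.433.
Mean > mode: the posterior has a right tail.

MAP: 1.127. Posterior mean: 1.433.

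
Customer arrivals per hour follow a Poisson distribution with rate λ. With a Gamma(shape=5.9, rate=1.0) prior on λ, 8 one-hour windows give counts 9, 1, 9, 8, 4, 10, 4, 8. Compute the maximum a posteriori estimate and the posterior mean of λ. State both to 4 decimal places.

Σ counts = 53. Posterior: Gamma(shape = 5.9+53 = 58.9, rate = 1.0+8 = 9.0).
Mode = (α−1)/β = 57.9/9.0 = 6.4333.
Mean = α/β = 58.9/9.0 = 6.5444.

MAP: 6.4333. Posterior mean: 6.5444.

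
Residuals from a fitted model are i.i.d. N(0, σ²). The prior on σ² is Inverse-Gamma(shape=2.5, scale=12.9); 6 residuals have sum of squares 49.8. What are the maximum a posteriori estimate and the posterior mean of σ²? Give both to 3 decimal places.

MAP = 5.815; posterior mean = 8.400

Posterior: Inverse-Gamma(shape = 2.5+6/2 = 5.5, scale = 12.9+49.8/2 = 37.8).
Mode = β/(α+1) = 37.8/6.5 = 5.815.
Mean = β/(α−1) = 37.8/4.5 = 8.400.
Mean > mode: the posterior has a right tail.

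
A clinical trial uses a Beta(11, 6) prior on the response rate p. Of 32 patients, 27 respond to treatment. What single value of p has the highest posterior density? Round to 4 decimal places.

0.7872

Posterior: Beta(11+27, 6+5) = Beta(38, 11).
Mode = (38−1)/(38+11−2) = 37/47 = 0.7872.
Mean = 38/(38+11) = 38/49 = 0.7755.
This is the posterior mode — the MAP estimate.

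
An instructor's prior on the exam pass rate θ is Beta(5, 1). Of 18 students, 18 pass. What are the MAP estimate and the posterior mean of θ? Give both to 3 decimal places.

MAP = 1.000, posterior mean = 0.958

Posterior: Beta(5+18, 1+0) = Beta(23, 1).
Since β = 1 ≤ 1 and α > 1, the Beta density is monotone increasing on [0,1]; the mode is at 1.
Mean = 23/(23+1) = 0.958.
The mean is pulled below the mode by the posterior's left skew.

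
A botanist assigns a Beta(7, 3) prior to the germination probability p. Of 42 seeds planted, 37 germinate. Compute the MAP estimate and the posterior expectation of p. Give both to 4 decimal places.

Posterior: Beta(7+37, 3+5) = Beta(44, 8).
Mode = (44−1)/(44+8−2) = 43/50 = 0.8600.
Mean = 44/(44+8) = 44/52 = 0.8462.

MAP = 0.8600; posterior mean = 0.8462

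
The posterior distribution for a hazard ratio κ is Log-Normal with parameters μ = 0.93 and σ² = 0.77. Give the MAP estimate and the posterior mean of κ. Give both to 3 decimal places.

Mode = exp(μ − σ²) = exp(0.16) = 1.174.
Mean = exp(μ + σ²/2) = exp(1.315) = 3.725.

MAP = 1.174, posterior mean = 3.725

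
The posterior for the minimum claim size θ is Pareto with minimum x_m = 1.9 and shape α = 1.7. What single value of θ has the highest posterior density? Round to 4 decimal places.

The Pareto density is strictly decreasing on [x_m, ∞), so the mode is x_m = 1.9000.
Mean = α·x_m/(α−1) = 1.7·1.9/0.7 = 4.6143.
This is the posterior mode — the MAP estimate.

1.9000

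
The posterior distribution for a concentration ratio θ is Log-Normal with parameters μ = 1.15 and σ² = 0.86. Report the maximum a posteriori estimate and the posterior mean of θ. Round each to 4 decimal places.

MAP = 1.3364; posterior mean = 4.8550

Mode = exp(μ − σ²) = exp(0.29) = 1.3364.
Mean = exp(μ + σ²/2) = exp(1.580) = 4.8550.
Right-skewed posterior ⇒ mode < mean.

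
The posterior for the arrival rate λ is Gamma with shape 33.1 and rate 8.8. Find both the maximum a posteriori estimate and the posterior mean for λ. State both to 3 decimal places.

Mode = (α−1)/β = 32.1/8.8 = 3.648.
Mean = α/β = 33.1/8.8 = 3.761.

MAP: 3.648. Posterior mean: 3.761.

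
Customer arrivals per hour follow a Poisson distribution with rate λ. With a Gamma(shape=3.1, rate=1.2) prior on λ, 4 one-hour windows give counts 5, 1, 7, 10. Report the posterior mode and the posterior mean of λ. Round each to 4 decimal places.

MAP: 4.8269. Posterior mean: 5.0192.

Σ counts = 23. Posterior: Gamma(shape = 3.1+23 = 26.1, rate = 1.2+4 = 5.2).
Mode = (α−1)/β = 25.1/5.2 = 4.8269.
Mean = α/β = 26.1/5.2 = 5.0192.
Mean > mode: the posterior has a right tail.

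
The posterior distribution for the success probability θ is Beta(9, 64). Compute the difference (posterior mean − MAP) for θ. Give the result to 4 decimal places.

0.0106

Mode = (9−1)/(9+64−2) = 8/71 = 0.1127.
Mean = 9/(9+64) = 9/73 = 0.1233.
Difference = 0.1233 − 0.1127 = 0.0106.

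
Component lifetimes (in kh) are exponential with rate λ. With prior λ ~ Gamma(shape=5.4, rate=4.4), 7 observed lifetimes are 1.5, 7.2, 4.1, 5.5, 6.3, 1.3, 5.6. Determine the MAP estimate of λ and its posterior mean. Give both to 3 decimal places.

MAP estimate = 0.318, posterior mean = 0.345

Σ times = 31.5. Posterior: Gamma(shape = 5.4+7 = 12.4, rate = 4.4+31.5 = 35.9).
Mode = (α−1)/β = 11.4/35.9 = 0.318.
Mean = α/β = 12.4/35.9 = 0.345.
Right-skewed posterior ⇒ mode < mean.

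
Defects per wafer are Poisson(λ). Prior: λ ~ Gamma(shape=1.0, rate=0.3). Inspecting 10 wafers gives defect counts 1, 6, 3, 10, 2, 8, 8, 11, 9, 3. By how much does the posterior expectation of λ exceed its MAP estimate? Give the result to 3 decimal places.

Σ counts = 61. Posterior: Gamma(shape = 1.0+61 = 62.0, rate = 0.3+10 = 10.3).
Mode = (α−1)/β = 61.0/10.3 = 5.922.
Mean = α/β = 62.0/10.3 = 6.019.
Difference = 6.019 − 5.922 = 0.097.

0.097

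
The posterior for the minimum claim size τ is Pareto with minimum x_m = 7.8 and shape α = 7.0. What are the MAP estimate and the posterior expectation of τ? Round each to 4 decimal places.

MAP: 7.8000. Posterior mean: 9.1000.

The Pareto density is strictly decreasing on [x_m, ∞), so the mode is x_m = 7.8000.
Mean = α·x_m/(α−1) = 7.0·7.8/6.0 = 9.1000.
The posterior is right-skewed, so the mean exceeds the mode.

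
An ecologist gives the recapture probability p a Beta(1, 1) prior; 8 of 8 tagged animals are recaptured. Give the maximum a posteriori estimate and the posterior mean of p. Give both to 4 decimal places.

Posterior: Beta(1+8, 1+0) = Beta(9, 1).
Since β = 1 ≤ 1 and α > 1, the Beta density is monotone increasing on [0,1]; the mode is at 1.
Mean = 9/(9+1) = 0.9000.

MAP = 1.0000; posterior mean = 0.9000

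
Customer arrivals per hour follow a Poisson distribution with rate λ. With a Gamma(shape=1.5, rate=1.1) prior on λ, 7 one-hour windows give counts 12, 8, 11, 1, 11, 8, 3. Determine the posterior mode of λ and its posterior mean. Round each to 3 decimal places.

λ_MAP = 6.728, E[λ|data] = 6.852

Σ counts = 54. Posterior: Gamma(shape = 1.5+54 = 55.5, rate = 1.1+7 = 8.1).
Mode = (α−1)/β = 54.5/8.1 = 6.728.
Mean = α/β = 55.5/8.1 = 6.852.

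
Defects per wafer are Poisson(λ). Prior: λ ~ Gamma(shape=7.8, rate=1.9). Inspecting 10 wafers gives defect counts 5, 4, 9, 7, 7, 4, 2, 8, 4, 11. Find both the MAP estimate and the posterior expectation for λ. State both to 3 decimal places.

Σ counts = 61. Posterior: Gamma(shape = 7.8+61 = 68.8, rate = 1.9+10 = 11.9).
Mode = (α−1)/β = 67.8/11.9 = 5.697.
Mean = α/β = 68.8/11.9 = 5.782.

MAP = 5.697, posterior mean = 5.782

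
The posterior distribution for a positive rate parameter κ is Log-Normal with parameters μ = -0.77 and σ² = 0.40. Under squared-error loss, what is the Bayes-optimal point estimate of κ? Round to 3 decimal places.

0.566

Mode = exp(μ − σ²) = exp(-1.17) = 0.310.
Mean = exp(μ + σ²/2) = exp(-0.570) = 0.566.
Squared-error loss ⇒ the optimal estimator is the posterior mean.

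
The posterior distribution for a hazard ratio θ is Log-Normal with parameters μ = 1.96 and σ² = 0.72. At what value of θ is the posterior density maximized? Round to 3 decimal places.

Mode = exp(μ − σ²) = exp(1.24) = 3.456.
Mean = exp(μ + σ²/2) = exp(2.320) = 10.176.
This is the posterior mode — the MAP estimate.

3.456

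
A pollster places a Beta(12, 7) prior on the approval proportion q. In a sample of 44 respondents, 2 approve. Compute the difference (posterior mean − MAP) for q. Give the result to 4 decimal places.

Posterior: Beta(12+2, 7+42) = Beta(14, 49).
Mode = (14−1)/(14+49−2) = 13/61 = 0.2131.
Mean = 14/(14+49) = 14/63 = 0.2222.
Difference = 0.2222 − 0.2131 = 0.0091.

0.0091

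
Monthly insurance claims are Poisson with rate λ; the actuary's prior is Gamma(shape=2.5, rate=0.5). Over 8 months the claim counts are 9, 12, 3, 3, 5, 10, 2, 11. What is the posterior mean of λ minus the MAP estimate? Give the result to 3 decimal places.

0.118

Σ counts = 55. Posterior: Gamma(shape = 2.5+55 = 57.5, rate = 0.5+8 = 8.5).
Mode = (α−1)/β = 56.5/8.5 = 6.647.
Mean = α/β = 57.5/8.5 = 6.765.
Difference = 6.765 − 6.647 = 0.118.
The posterior is right-skewed, so the mean exceeds the mode.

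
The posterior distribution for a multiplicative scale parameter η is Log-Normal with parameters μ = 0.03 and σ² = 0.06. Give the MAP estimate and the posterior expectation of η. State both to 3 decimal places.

Mode = exp(μ − σ²) = exp(-0.03) = 0.970.
Mean = exp(μ + σ²/2) = exp(0.060) = 1.062.

MAP: 0.970. Posterior mean: 1.062.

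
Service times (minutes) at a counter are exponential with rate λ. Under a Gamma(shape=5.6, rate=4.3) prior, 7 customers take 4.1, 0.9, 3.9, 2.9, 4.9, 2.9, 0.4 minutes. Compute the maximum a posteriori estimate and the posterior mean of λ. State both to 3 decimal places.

Σ times = 20.0. Posterior: Gamma(shape = 5.6+7 = 12.6, rate = 4.3+20.0 = 24.3).
Mode = (α−1)/β = 11.6/24.3 = 0.477.
Mean = α/β = 12.6/24.3 = 0.519.
The mean is pulled above the mode by the posterior's right skew.

λ_MAP = 0.477, E[λ|data] = 0.519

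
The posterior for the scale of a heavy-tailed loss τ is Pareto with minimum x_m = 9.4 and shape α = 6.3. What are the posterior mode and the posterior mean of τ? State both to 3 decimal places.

MAP: 9.400. Posterior mean: 11.174.

The Pareto density is strictly decreasing on [x_m, ∞), so the mode is x_m = 9.400.
Mean = α·x_m/(α−1) = 6.3·9.4/5.3 = 11.174.
Mean > mode: the posterior has a right tail.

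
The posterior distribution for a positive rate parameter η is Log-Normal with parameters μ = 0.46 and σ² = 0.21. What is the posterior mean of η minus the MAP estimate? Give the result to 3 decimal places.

0.475

Mode = exp(μ − σ²) = exp(0.25) = 1.284.
Mean = exp(μ + σ²/2) = exp(0.565) = 1.759.
Difference = 1.759 − 1.284 = 0.475.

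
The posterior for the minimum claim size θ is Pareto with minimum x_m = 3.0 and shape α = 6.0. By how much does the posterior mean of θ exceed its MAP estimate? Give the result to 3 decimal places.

0.600

The Pareto density is strictly decreasing on [x_m, ∞), so the mode is x_m = 3.000.
Mean = α·x_m/(α−1) = 6.0·3.0/5.0 = 3.600.
Difference = 3.600 − 3.000 = 0.600.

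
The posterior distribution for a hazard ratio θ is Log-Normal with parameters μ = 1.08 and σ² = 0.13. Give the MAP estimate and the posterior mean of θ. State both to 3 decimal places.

θ_MAP = 2.586, E[θ|data] = 3.142

Mode = exp(μ − σ²) = exp(0.95) = 2.586.
Mean = exp(μ + σ²/2) = exp(1.145) = 3.142.
The mean is pulled above the mode by the posterior's right skew.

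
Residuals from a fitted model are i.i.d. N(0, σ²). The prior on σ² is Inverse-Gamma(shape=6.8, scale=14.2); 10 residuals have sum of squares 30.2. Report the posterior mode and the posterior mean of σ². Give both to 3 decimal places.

MAP: 2.289. Posterior mean: 2.713.

Posterior: Inverse-Gamma(shape = 6.8+10/2 = 11.8, scale = 14.2+30.2/2 = 29.3).
Mode = β/(α+1) = 29.3/12.8 = 2.289.
Mean = β/(α−1) = 29.3/10.8 = 2.713.
The posterior is right-skewed, so the mean exceeds the mode.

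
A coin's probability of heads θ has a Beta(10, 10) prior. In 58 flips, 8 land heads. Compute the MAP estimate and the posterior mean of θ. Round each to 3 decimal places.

MAP = 0.224, posterior mean = 0.231

Posterior: Beta(10+8, 10+50) = Beta(18, 60).
Mode = (18−1)/(18+60−2) = 17/76 = 0.224.
Mean = 18/(18+60) = 18/78 = 0.231.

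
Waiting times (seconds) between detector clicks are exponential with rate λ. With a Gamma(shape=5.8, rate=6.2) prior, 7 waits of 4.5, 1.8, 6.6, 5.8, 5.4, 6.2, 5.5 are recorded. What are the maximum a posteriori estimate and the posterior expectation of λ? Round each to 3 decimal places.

maximum a posteriori estimate = 0.281, posterior expectation = 0.305

Σ times = 35.8. Posterior: Gamma(shape = 5.8+7 = 12.8, rate = 6.2+35.8 = 42.0).
Mode = (α−1)/β = 11.8/42.0 = 0.281.
Mean = α/β = 12.8/42.0 = 0.305.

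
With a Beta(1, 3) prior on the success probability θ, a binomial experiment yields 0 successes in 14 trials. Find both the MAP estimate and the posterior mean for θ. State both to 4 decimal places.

Posterior: Beta(1+0, 3+14) = Beta(1, 17).
Since α = 1 ≤ 1 and β > 1, the Beta density is monotone decreasing on [0,1]; the mode is at 0.
Mean = 1/(1+17) = 0.0556.
Mean > mode: the posterior has a right tail.

MAP = 0.0000; posterior mean = 0.0556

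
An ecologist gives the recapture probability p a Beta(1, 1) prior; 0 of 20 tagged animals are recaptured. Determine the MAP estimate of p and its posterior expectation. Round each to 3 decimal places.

p_MAP = 0.000, E[p|data] = 0.045

Posterior: Beta(1+0, 1+20) = Beta(1, 21).
Since α = 1 ≤ 1 and β > 1, the Beta density is monotone decreasing on [0,1]; the mode is at 0.
Mean = 1/(1+21) = 0.045.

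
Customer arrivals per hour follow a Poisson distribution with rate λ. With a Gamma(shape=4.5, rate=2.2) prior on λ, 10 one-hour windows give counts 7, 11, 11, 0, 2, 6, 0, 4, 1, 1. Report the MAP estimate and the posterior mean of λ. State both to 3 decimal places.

MAP estimate = 3.811, posterior mean = 3.893

Σ counts = 43. Posterior: Gamma(shape = 4.5+43 = 47.5, rate = 2.2+10 = 12.2).
Mode = (α−1)/β = 46.5/12.2 = 3.811.
Mean = α/β = 47.5/12.2 = 3.893.
The mean is pulled above the mode by the posterior's right skew.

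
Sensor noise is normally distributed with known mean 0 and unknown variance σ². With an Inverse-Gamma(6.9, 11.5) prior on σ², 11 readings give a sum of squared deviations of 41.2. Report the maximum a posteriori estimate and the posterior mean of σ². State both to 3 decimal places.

MAP: 2.396. Posterior mean: 2.816.

Posterior: Inverse-Gamma(shape = 6.9+11/2 = 12.4, scale = 11.5+41.2/2 = 32.1).
Mode = β/(α+1) = 32.1/13.4 = 2.396.
Mean = β/(α−1) = 32.1/11.4 = 2.816.
The posterior is right-skewed, so the mean exceeds the mode.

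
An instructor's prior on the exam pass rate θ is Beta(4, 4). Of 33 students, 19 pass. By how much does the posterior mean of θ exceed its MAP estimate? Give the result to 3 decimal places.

Posterior: Beta(4+19, 4+14) = Beta(23, 18).
Mode = (23−1)/(23+18−2) = 22/39 = 0.564.
Mean = 23/(23+18) = 23/41 = 0.561.
Difference = 0.561 − 0.564 = -0.003.

-0.003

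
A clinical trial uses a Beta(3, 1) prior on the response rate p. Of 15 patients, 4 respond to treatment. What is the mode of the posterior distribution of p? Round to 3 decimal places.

Posterior: Beta(3+4, 1+11) = Beta(7, 12).
Mode = (7−1)/(7+12−2) = 6/17 = 0.353.
Mean = 7/(7+12) = 7/19 = 0.368.
This is the posterior mode — the MAP estimate.

0.353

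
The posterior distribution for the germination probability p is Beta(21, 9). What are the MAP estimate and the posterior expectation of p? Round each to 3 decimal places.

MAP estimate = 0.714, posterior expectation = 0.700

Mode = (21−1)/(21+9−2) = 20/28 = 0.714.
Mean = 21/(21+9) = 21/30 = 0.700.
Left-skewed posterior ⇒ mean < mode.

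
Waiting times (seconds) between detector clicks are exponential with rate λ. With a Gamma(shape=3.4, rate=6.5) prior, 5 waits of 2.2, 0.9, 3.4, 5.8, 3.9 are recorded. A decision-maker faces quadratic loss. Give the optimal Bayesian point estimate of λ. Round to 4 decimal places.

Σ times = 16.2. Posterior: Gamma(shape = 3.4+5 = 8.4, rate = 6.5+16.2 = 22.7).
Mode = (α−1)/β = 7.4/22.7 = 0.3260.
Mean = α/β = 8.4/22.7 = 0.3700.
Quadratic loss ⇒ the optimal estimator is the posterior mean.

0.3700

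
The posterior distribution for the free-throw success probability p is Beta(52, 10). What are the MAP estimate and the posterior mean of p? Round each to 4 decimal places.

Mode = (52−1)/(52+10−2) = 51/60 = 0.8500.
Mean = 52/(52+10) = 52/62 = 0.8387.

p_MAP = 0.8500, E[p|data] = 0.8387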